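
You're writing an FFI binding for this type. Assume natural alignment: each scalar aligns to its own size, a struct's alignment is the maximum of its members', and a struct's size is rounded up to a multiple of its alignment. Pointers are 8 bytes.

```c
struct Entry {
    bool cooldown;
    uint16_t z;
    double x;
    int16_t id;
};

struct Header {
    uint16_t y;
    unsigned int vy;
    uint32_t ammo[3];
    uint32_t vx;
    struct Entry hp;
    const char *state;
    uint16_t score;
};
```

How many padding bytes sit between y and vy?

2

Entry: cooldown at 0 (size 1, align 1) → ends 1; pad 1 to align 2 for z; z at 2 (size 2, align 2) → ends 4; pad 4 to align 8 for x; x at 8 (size 8, align 8) → ends 16; id at 16 (size 2, align 2) → ends 18; tail pad 6 to reach multiple of 8; total 24 bytes, alignment 8
y at 0 (size 2, align 2) → ends 2
pad 2 to align 4 for vy
vy at 4 (size 4, align 4) → ends 8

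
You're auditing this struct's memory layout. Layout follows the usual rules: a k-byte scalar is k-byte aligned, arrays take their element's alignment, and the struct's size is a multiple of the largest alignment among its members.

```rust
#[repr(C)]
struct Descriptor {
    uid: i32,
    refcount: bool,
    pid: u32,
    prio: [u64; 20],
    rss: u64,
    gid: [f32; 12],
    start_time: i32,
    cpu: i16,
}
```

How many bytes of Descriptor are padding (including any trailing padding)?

uid at 0 (size 4, align 4) → ends 4
refcount at 4 (size 1, align 1) → ends 5
pad 3 to align 4 for pid
pid at 8 (size 4, align 4) → ends 12
pad 4 to align 8 for prio
prio at 16 (size 160, align 8) → ends 176
rss at 176 (size 8, align 8) → ends 184
gid at 184 (size 48, align 4) → ends 232
start_time at 232 (size 4, align 4) → ends 236
cpu at 236 (size 2, align 2) → ends 238
tail pad 2 to reach multiple of 8
total 240 bytes, alignment 8
data bytes 231, size 240 → padding 9

9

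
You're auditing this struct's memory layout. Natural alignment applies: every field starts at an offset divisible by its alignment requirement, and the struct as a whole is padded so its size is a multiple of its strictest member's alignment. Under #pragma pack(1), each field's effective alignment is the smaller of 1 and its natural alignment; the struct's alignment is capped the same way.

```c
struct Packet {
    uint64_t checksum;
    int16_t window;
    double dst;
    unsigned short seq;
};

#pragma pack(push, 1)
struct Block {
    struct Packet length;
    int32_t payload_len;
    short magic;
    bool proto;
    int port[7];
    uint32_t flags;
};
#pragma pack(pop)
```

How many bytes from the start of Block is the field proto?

Packet: @0: checksum [8B, align 8] → 8; @8: window [2B, align 2] → 10; +6 pad (align 8); @16: dst [8B, align 8] → 24; @24: seq [2B, align 2] → 26; +6 tail pad (align 8); size 32, align 8
@0: length [32B, align 1] → 32
@32: payload_len [4B, align 1] → 36
@36: magic [2B, align 1] → 38
@38: proto [1B, align 1] → 39

38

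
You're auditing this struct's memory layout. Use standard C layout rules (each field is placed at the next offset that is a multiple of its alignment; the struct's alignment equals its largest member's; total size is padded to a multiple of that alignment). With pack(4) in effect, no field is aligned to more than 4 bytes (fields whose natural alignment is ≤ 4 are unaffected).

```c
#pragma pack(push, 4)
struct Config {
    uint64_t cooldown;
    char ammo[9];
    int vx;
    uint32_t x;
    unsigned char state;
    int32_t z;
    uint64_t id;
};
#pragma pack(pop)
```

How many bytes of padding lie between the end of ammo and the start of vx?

@0: cooldown [8B, align 4] → 8
@8: ammo [9B, align 1] → 17
+3 pad (align 4)
@20: vx [4B, align 4] → 24

3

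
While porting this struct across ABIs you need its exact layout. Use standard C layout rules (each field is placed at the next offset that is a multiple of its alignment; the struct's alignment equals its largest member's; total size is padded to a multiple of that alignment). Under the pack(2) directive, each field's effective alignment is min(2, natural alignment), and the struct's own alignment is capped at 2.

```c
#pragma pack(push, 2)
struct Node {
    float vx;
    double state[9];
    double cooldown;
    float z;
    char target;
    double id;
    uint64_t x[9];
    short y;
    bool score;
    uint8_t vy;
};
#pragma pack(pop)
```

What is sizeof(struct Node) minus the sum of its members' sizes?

1

vx at 0 (size 4, align 2) → ends 4
state at 4 (size 72, align 2) → ends 76
cooldown at 76 (size 8, align 2) → ends 84
z at 84 (size 4, align 2) → ends 88
target at 88 (size 1, align 1) → ends 89
pad 1 to align 2 for id
id at 90 (size 8, align 2) → ends 98
x at 98 (size 72, align 2) → ends 170
y at 170 (size 2, align 2) → ends 172
score at 172 (size 1, align 1) → ends 173
vy at 173 (size 1, align 1) → ends 174
total 174 bytes, alignment 2
data bytes 173, size 174 → padding 1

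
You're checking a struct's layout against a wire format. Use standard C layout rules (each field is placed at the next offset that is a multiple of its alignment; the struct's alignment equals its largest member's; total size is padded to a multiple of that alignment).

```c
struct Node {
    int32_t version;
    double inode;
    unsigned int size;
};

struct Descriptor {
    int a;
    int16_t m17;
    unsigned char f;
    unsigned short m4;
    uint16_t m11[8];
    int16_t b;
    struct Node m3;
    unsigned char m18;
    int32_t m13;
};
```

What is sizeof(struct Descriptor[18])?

Node: version at 0 (size 4, align 4) → ends 4; pad 4 to align 8 for inode; inode at 8 (size 8, align 8) → ends 16; size at 16 (size 4, align 4) → ends 20; tail pad 4 to reach multiple of 8; total 24 bytes, alignment 8
a at 0 (size 4, align 4) → ends 4
m17 at 4 (size 2, align 2) → ends 6
f at 6 (size 1, align 1) → ends 7
pad 1 to align 2 for m4
m4 at 8 (size 2, align 2) → ends 10
m11 at 10 (size 16, align 2) → ends 26
b at 26 (size 2, align 2) → ends 28
pad 4 to align 8 for m3
m3 at 32 (size 24, align 8) → ends 56
m18 at 56 (size 1, align 1) → ends 57
pad 3 to align 4 for m13
m13 at 60 (size 4, align 4) → ends 64
total 64 bytes, alignment 8
array of 18: 18 × 64 = 1152

1152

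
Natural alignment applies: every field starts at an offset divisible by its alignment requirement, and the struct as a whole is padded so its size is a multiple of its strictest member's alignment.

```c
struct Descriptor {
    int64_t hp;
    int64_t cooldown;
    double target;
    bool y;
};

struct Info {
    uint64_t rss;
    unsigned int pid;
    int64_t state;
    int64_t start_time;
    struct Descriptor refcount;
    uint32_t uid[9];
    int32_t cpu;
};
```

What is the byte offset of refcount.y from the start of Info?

Descriptor: @0: hp [8B, align 8] → 8; @8: cooldown [8B, align 8] → 16; @16: target [8B, align 8] → 24; @24: y [1B, align 1] → 25; +7 tail pad (align 8); size 32, align 8
@0: rss [8B, align 8] → 8
@8: pid [4B, align 4] → 12
+4 pad (align 8)
@16: state [8B, align 8] → 24
@24: start_time [8B, align 8] → 32
@32: refcount [32B, align 8] → 64
within Descriptor: y at 24
32 + 24 = 56

56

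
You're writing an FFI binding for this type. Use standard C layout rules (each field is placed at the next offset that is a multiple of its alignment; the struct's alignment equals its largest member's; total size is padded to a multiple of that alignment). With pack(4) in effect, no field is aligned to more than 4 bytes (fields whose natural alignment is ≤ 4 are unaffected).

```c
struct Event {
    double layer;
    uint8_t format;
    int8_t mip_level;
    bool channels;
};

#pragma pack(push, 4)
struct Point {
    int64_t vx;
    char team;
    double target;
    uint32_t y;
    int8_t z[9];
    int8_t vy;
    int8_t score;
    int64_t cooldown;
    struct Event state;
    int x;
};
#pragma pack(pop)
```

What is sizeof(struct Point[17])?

1088

Event: @0: layer [8B, align 8] → 8; @8: format [1B, align 1] → 9; @9: mip_level [1B, align 1] → 10; @10: channels [1B, align 1] → 11; +5 tail pad (align 8); size 16, align 8
@0: vx [8B, align 4] → 8
@8: team [1B, align 1] → 9
+3 pad (align 4)
@12: target [8B, align 4] → 20
@20: y [4B, align 4] → 24
@24: z [9B, align 1] → 33
@33: vy [1B, align 1] → 34
@34: score [1B, align 1] → 35
+1 pad (align 4)
@36: cooldown [8B, align 4] → 44
@44: state [16B, align 4] → 60
@60: x [4B, align 4] → 64
size 64, align 4
array of 17: 17 × 64 = 1088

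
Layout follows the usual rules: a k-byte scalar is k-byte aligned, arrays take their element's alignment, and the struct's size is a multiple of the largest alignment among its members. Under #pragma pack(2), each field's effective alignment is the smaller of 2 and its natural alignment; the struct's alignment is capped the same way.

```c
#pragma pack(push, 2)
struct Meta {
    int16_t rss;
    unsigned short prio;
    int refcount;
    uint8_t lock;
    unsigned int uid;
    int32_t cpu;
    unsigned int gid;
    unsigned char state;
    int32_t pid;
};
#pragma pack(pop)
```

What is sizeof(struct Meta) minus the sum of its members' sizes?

rss at 0 (size 2, align 2) → ends 2
prio at 2 (size 2, align 2) → ends 4
refcount at 4 (size 4, align 2) → ends 8
lock at 8 (size 1, align 1) → ends 9
pad 1 to align 2 for uid
uid at 10 (size 4, align 2) → ends 14
cpu at 14 (size 4, align 2) → ends 18
gid at 18 (size 4, align 2) → ends 22
state at 22 (size 1, align 1) → ends 23
pad 1 to align 2 for pid
pid at 24 (size 4, align 2) → ends 28
total 28 bytes, alignment 2
data bytes 26, size 28 → padding 2

2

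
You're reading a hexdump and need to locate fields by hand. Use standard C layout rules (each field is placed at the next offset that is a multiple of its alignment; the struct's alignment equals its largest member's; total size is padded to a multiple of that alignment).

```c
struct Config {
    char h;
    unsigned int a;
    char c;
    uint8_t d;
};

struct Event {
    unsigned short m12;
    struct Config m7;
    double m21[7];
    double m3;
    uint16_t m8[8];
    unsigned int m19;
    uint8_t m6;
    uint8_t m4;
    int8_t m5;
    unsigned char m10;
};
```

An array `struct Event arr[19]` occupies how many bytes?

1976

Config: h at 0 (size 1, align 1) → ends 1; pad 3 to align 4 for a; a at 4 (size 4, align 4) → ends 8; c at 8 (size 1, align 1) → ends 9; d at 9 (size 1, align 1) → ends 10; tail pad 2 to reach multiple of 4; total 12 bytes, alignment 4
m12 at 0 (size 2, align 2) → ends 2
pad 2 to align 4 for m7
m7 at 4 (size 12, align 4) → ends 16
m21 at 16 (size 56, align 8) → ends 72
m3 at 72 (size 8, align 8) → ends 80
m8 at 80 (size 16, align 2) → ends 96
m19 at 96 (size 4, align 4) → ends 100
m6 at 100 (size 1, align 1) → ends 101
m4 at 101 (size 1, align 1) → ends 102
m5 at 102 (size 1, align 1) → ends 103
m10 at 103 (size 1, align 1) → ends 104
total 104 bytes, alignment 8
array of 19: 19 × 104 = 1976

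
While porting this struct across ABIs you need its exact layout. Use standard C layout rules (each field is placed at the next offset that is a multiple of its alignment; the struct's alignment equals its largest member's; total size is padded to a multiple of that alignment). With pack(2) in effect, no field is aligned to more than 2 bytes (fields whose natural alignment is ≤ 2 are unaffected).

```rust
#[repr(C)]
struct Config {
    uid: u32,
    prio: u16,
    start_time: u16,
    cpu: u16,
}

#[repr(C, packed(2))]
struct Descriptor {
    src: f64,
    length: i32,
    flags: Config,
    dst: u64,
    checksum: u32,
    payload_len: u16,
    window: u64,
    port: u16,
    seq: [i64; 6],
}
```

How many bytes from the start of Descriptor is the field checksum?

Config: uid at 0 (size 4, align 4) → ends 4; prio at 4 (size 2, align 2) → ends 6; start_time at 6 (size 2, align 2) → ends 8; cpu at 8 (size 2, align 2) → ends 10; tail pad 2 to reach multiple of 4; total 12 bytes, alignment 4
src at 0 (size 8, align 2) → ends 8
length at 8 (size 4, align 2) → ends 12
flags at 12 (size 12, align 2) → ends 24
dst at 24 (size 8, align 2) → ends 32
checksum at 32 (size 4, align 2) → ends 36

32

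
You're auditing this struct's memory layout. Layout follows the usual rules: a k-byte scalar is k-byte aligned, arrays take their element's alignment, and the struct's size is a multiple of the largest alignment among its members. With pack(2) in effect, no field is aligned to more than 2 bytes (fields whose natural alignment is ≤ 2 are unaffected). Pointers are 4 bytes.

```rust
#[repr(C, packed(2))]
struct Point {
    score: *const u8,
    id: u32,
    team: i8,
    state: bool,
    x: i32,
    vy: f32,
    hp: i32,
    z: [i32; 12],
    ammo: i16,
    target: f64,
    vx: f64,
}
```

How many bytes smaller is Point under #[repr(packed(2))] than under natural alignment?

8

natural layout:
  @0: score [4B, align 4] → 4
  @4: id [4B, align 4] → 8
  @8: team [1B, align 1] → 9
  @9: state [1B, align 1] → 10
  +2 pad (align 4)
  @12: x [4B, align 4] → 16
  @16: vy [4B, align 4] → 20
  @20: hp [4B, align 4] → 24
  @24: z [48B, align 4] → 72
  @72: ammo [2B, align 2] → 74
  +6 pad (align 8)
  @80: target [8B, align 8] → 88
  @88: vx [8B, align 8] → 96
  size 96, align 8
packed(2) layout:
  @0: score [4B, align 2] → 4
  @4: id [4B, align 2] → 8
  @8: team [1B, align 1] → 9
  @9: state [1B, align 1] → 10
  @10: x [4B, align 2] → 14
  @14: vy [4B, align 2] → 18
  @18: hp [4B, align 2] → 22
  @22: z [48B, align 2] → 70
  @70: ammo [2B, align 2] → 72
  @72: target [8B, align 2] → 80
  @80: vx [8B, align 2] → 88
  size 88, align 2
96 − 88 = 8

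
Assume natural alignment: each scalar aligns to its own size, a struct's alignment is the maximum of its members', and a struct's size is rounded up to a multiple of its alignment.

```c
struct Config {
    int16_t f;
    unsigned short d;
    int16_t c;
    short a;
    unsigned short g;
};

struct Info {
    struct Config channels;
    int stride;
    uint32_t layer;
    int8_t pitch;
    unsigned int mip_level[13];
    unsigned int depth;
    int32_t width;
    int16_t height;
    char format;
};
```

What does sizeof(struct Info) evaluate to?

88

Config: 0..2  f  (2B, 2-aligned); 2..4  d  (2B, 2-aligned); 4..6  c  (2B, 2-aligned); 6..8  a  (2B, 2-aligned); 8..10  g  (2B, 2-aligned); sizeof = 10, alignof = 2
0..10  channels  (10B, 2-aligned)
10..12  -- padding (2B)
12..16  stride  (4B, 4-aligned)
16..20  layer  (4B, 4-aligned)
20..21  pitch  (1B, 1-aligned)
21..24  -- padding (3B)
24..76  mip_level  (52B, 4-aligned)
76..80  depth  (4B, 4-aligned)
80..84  width  (4B, 4-aligned)
84..86  height  (2B, 2-aligned)
86..87  format  (1B, 1-aligned)
87..88  -- tail padding (1B)
sizeof = 88, alignof = 4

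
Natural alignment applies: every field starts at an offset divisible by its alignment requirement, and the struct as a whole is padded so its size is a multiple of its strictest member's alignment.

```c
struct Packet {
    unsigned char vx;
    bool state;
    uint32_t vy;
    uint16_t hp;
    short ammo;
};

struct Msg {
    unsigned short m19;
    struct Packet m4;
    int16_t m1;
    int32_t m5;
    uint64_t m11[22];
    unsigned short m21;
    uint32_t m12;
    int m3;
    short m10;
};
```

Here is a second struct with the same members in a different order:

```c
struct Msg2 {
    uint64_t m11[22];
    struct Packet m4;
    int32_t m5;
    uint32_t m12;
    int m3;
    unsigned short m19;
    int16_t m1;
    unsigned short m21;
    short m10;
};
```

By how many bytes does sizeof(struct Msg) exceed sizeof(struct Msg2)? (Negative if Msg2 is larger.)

Packet: vx at 0 (size 1, align 1) → ends 1; state at 1 (size 1, align 1) → ends 2; pad 2 to align 4 for vy; vy at 4 (size 4, align 4) → ends 8; hp at 8 (size 2, align 2) → ends 10; ammo at 10 (size 2, align 2) → ends 12; total 12 bytes, alignment 4
m19 at 0 (size 2, align 2) → ends 2
pad 2 to align 4 for m4
m4 at 4 (size 12, align 4) → ends 16
m1 at 16 (size 2, align 2) → ends 18
pad 2 to align 4 for m5
m5 at 20 (size 4, align 4) → ends 24
m11 at 24 (size 176, align 8) → ends 200
m21 at 200 (size 2, align 2) → ends 202
pad 2 to align 4 for m12
m12 at 204 (size 4, align 4) → ends 208
m3 at 208 (size 4, align 4) → ends 212
m10 at 212 (size 2, align 2) → ends 214
tail pad 2 to reach multiple of 8
total 216 bytes, alignment 8
— Msg2 —
m11 at 0 (size 176, align 8) → ends 176
m4 at 176 (size 12, align 4) → ends 188
m5 at 188 (size 4, align 4) → ends 192
m12 at 192 (size 4, align 4) → ends 196
m3 at 196 (size 4, align 4) → ends 200
m19 at 200 (size 2, align 2) → ends 202
m1 at 202 (size 2, align 2) → ends 204
m21 at 204 (size 2, align 2) → ends 206
m10 at 206 (size 2, align 2) → ends 208
total 208 bytes, alignment 8
216 − 208 = 8

8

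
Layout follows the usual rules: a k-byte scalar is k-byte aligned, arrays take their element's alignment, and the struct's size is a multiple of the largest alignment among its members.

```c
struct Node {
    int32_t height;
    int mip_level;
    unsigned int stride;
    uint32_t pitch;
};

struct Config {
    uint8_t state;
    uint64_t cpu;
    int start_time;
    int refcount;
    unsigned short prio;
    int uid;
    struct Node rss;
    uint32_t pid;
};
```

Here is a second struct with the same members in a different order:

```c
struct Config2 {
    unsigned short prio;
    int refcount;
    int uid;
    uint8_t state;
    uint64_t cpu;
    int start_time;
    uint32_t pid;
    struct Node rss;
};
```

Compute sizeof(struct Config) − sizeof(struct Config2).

8

Node: @0: height [4B, align 4] → 4; @4: mip_level [4B, align 4] → 8; @8: stride [4B, align 4] → 12; @12: pitch [4B, align 4] → 16; size 16, align 4
@0: state [1B, align 1] → 1
+7 pad (align 8)
@8: cpu [8B, align 8] → 16
@16: start_time [4B, align 4] → 20
@20: refcount [4B, align 4] → 24
@24: prio [2B, align 2] → 26
+2 pad (align 4)
@28: uid [4B, align 4] → 32
@32: rss [16B, align 4] → 48
@48: pid [4B, align 4] → 52
+4 tail pad (align 8)
size 56, align 8
— Config2 —
@0: prio [2B, align 2] → 2
+2 pad (align 4)
@4: refcount [4B, align 4] → 8
@8: uid [4B, align 4] → 12
@12: state [1B, align 1] → 13
+3 pad (align 8)
@16: cpu [8B, align 8] → 24
@24: start_time [4B, align 4] → 28
@28: pid [4B, align 4] → 32
@32: rss [16B, align 4] → 48
size 48, align 8
56 − 48 = 8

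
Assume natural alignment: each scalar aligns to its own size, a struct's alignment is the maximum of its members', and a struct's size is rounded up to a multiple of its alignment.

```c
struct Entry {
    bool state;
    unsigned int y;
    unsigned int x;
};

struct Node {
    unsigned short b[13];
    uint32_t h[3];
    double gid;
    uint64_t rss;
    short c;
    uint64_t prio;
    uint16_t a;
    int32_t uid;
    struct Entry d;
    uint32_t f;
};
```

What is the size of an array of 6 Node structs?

Entry: 0..1  state  (1B, 1-aligned); 1..4  -- padding (3B); 4..8  y  (4B, 4-aligned); 8..12  x  (4B, 4-aligned); sizeof = 12, alignof = 4
0..26  b  (26B, 2-aligned)
26..28  -- padding (2B)
28..40  h  (12B, 4-aligned)
40..48  gid  (8B, 8-aligned)
48..56  rss  (8B, 8-aligned)
56..58  c  (2B, 2-aligned)
58..64  -- padding (6B)
64..72  prio  (8B, 8-aligned)
72..74  a  (2B, 2-aligned)
74..76  -- padding (2B)
76..80  uid  (4B, 4-aligned)
80..92  d  (12B, 4-aligned)
92..96  f  (4B, 4-aligned)
sizeof = 96, alignof = 8
array of 6: 6 × 96 = 576

576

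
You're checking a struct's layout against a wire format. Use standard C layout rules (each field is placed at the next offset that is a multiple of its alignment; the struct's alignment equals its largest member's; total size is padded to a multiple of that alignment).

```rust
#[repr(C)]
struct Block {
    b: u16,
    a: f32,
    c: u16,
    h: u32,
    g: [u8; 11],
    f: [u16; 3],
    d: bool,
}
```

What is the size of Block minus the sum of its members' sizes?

b at 0 (size 2, align 2) → ends 2
pad 2 to align 4 for a
a at 4 (size 4, align 4) → ends 8
c at 8 (size 2, align 2) → ends 10
pad 2 to align 4 for h
h at 12 (size 4, align 4) → ends 16
g at 16 (size 11, align 1) → ends 27
pad 1 to align 2 for f
f at 28 (size 6, align 2) → ends 34
d at 34 (size 1, align 1) → ends 35
tail pad 1 to reach multiple of 4
total 36 bytes, alignment 4
data bytes 30, size 36 → padding 6

6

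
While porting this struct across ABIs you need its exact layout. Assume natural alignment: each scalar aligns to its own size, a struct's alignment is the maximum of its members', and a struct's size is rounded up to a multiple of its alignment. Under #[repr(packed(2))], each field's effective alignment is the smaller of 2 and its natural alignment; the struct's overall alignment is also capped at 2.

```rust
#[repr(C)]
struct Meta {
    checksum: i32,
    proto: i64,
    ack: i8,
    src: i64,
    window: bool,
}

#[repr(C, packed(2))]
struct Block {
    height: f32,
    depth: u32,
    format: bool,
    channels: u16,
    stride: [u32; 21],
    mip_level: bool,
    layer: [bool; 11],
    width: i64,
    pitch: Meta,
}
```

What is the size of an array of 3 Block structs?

468

Meta: @0: checksum [4B, align 4] → 4; +4 pad (align 8); @8: proto [8B, align 8] → 16; @16: ack [1B, align 1] → 17; +7 pad (align 8); @24: src [8B, align 8] → 32; @32: window [1B, align 1] → 33; +7 tail pad (align 8); size 40, align 8
@0: height [4B, align 2] → 4
@4: depth [4B, align 2] → 8
@8: format [1B, align 1] → 9
+1 pad (align 2)
@10: channels [2B, align 2] → 12
@12: stride [84B, align 2] → 96
@96: mip_level [1B, align 1] → 97
@97: layer [11B, align 1] → 108
@108: width [8B, align 2] → 116
@116: pitch [40B, align 2] → 156
size 156, align 2
array of 3: 3 × 156 = 468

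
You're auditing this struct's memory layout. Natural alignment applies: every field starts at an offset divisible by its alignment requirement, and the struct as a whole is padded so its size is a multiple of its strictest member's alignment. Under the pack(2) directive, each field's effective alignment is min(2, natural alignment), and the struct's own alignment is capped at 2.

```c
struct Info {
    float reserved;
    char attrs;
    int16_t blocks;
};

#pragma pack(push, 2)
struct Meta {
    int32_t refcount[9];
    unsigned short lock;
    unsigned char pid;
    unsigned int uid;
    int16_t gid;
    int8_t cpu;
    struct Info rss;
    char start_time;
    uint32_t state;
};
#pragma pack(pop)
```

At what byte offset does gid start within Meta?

44

Info: reserved at 0 (size 4, align 4) → ends 4; attrs at 4 (size 1, align 1) → ends 5; pad 1 to align 2 for blocks; blocks at 6 (size 2, align 2) → ends 8; total 8 bytes, alignment 4
refcount at 0 (size 36, align 2) → ends 36
lock at 36 (size 2, align 2) → ends 38
pid at 38 (size 1, align 1) → ends 39
pad 1 to align 2 for uid
uid at 40 (size 4, align 2) → ends 44
gid at 44 (size 2, align 2) → ends 46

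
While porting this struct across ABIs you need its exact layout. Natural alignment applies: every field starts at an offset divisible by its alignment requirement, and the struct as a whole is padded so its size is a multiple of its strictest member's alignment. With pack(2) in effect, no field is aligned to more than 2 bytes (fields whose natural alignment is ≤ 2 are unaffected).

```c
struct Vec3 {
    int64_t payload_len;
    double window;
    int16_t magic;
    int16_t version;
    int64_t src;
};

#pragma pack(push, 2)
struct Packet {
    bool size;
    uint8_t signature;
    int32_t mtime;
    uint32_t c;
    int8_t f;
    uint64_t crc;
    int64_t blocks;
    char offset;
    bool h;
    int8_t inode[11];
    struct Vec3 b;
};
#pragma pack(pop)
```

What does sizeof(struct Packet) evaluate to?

74 bytes

Vec3: 0..8  payload_len  (8B, 8-aligned); 8..16  window  (8B, 8-aligned); 16..18  magic  (2B, 2-aligned); 18..20  version  (2B, 2-aligned); 20..24  -- padding (4B); 24..32  src  (8B, 8-aligned); sizeof = 32, alignof = 8
0..1  size  (1B, 1-aligned)
1..2  signature  (1B, 1-aligned)
2..6  mtime  (4B, 2-aligned)
6..10  c  (4B, 2-aligned)
10..11  f  (1B, 1-aligned)
11..12  -- padding (1B)
12..20  crc  (8B, 2-aligned)
20..28  blocks  (8B, 2-aligned)
28..29  offset  (1B, 1-aligned)
29..30  h  (1B, 1-aligned)
30..41  inode  (11B, 1-aligned)
41..42  -- padding (1B)
42..74  b  (32B, 2-aligned)
sizeof = 74, alignof = 2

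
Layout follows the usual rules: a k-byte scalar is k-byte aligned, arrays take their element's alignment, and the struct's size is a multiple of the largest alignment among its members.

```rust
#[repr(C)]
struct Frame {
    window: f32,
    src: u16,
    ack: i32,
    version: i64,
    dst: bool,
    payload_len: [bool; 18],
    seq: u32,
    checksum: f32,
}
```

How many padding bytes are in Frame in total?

11

window at 0 (size 4, align 4) → ends 4
src at 4 (size 2, align 2) → ends 6
pad 2 to align 4 for ack
ack at 8 (size 4, align 4) → ends 12
pad 4 to align 8 for version
version at 16 (size 8, align 8) → ends 24
dst at 24 (size 1, align 1) → ends 25
payload_len at 25 (size 18, align 1) → ends 43
pad 1 to align 4 for seq
seq at 44 (size 4, align 4) → ends 48
checksum at 48 (size 4, align 4) → ends 52
tail pad 4 to reach multiple of 8
total 56 bytes, alignment 8
data bytes 45, size 56 → padding 11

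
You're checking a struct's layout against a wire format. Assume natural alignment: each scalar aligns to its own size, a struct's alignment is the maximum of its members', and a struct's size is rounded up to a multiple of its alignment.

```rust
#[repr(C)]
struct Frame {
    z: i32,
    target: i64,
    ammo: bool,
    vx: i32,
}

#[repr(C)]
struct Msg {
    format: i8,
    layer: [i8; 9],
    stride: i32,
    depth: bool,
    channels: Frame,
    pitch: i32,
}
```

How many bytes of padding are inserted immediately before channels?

Frame: 0..4  z  (4B, 4-aligned); 4..8  -- padding (4B); 8..16  target  (8B, 8-aligned); 16..17  ammo  (1B, 1-aligned); 17..20  -- padding (3B); 20..24  vx  (4B, 4-aligned); sizeof = 24, alignof = 8
0..1  format  (1B, 1-aligned)
1..10  layer  (9B, 1-aligned)
10..12  -- padding (2B)
12..16  stride  (4B, 4-aligned)
16..17  depth  (1B, 1-aligned)
17..24  -- padding (7B)
24..48  channels  (24B, 8-aligned)

7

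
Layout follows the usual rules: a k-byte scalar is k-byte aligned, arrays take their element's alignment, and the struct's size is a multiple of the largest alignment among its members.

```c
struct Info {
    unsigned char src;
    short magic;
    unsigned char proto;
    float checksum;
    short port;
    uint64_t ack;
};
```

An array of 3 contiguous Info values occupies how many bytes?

72

0..1  src  (1B, 1-aligned)
1..2  -- padding (1B)
2..4  magic  (2B, 2-aligned)
4..5  proto  (1B, 1-aligned)
5..8  -- padding (3B)
8..12  checksum  (4B, 4-aligned)
12..14  port  (2B, 2-aligned)
14..16  -- padding (2B)
16..24  ack  (8B, 8-aligned)
sizeof = 24, alignof = 8
array of 3: 3 × 24 = 72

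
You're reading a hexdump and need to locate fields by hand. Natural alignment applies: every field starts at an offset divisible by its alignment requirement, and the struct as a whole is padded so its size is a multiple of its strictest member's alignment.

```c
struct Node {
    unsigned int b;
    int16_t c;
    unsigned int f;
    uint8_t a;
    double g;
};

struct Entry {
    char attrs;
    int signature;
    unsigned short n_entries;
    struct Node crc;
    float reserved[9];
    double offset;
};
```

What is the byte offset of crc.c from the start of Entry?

Node: 0..4  b  (4B, 4-aligned); 4..6  c  (2B, 2-aligned); 6..8  -- padding (2B); 8..12  f  (4B, 4-aligned); 12..13  a  (1B, 1-aligned); 13..16  -- padding (3B); 16..24  g  (8B, 8-aligned); sizeof = 24, alignof = 8
0..1  attrs  (1B, 1-aligned)
1..4  -- padding (3B)
4..8  signature  (4B, 4-aligned)
8..10  n_entries  (2B, 2-aligned)
10..16  -- padding (6B)
16..40  crc  (24B, 8-aligned)
within Node: c at 4
16 + 4 = 20

20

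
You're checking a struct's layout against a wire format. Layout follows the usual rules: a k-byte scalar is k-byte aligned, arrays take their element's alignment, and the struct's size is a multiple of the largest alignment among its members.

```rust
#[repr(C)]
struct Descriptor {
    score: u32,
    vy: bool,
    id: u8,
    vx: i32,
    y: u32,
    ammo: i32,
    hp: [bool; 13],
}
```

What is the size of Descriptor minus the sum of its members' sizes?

@0: score [4B, align 4] → 4
@4: vy [1B, align 1] → 5
@5: id [1B, align 1] → 6
+2 pad (align 4)
@8: vx [4B, align 4] → 12
@12: y [4B, align 4] → 16
@16: ammo [4B, align 4] → 20
@20: hp [13B, align 1] → 33
+3 tail pad (align 4)
size 36, align 4
data bytes 31, size 36 → padding 5

5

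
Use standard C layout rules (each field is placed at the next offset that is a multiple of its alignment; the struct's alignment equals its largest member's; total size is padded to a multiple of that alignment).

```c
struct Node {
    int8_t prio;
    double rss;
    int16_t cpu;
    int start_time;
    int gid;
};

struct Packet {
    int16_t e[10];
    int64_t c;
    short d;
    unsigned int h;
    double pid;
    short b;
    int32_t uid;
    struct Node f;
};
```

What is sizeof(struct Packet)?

Node: @0: prio [1B, align 1] → 1; +7 pad (align 8); @8: rss [8B, align 8] → 16; @16: cpu [2B, align 2] → 18; +2 pad (align 4); @20: start_time [4B, align 4] → 24; @24: gid [4B, align 4] → 28; +4 tail pad (align 8); size 32, align 8
@0: e [20B, align 2] → 20
+4 pad (align 8)
@24: c [8B, align 8] → 32
@32: d [2B, align 2] → 34
+2 pad (align 4)
@36: h [4B, align 4] → 40
@40: pid [8B, align 8] → 48
@48: b [2B, align 2] → 50
+2 pad (align 4)
@52: uid [4B, align 4] → 56
@56: f [32B, align 8] → 88
size 88, align 8

88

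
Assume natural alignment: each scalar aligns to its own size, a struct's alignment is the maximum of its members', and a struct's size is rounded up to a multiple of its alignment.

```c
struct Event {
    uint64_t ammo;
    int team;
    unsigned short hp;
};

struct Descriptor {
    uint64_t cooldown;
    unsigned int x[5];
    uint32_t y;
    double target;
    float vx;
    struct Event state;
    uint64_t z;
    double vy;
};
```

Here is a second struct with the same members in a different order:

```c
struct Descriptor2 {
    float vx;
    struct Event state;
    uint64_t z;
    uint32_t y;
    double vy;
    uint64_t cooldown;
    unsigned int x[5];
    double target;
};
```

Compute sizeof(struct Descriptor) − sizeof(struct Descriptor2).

Event: @0: ammo [8B, align 8] → 8; @8: team [4B, align 4] → 12; @12: hp [2B, align 2] → 14; +2 tail pad (align 8); size 16, align 8
@0: cooldown [8B, align 8] → 8
@8: x [20B, align 4] → 28
@28: y [4B, align 4] → 32
@32: target [8B, align 8] → 40
@40: vx [4B, align 4] → 44
+4 pad (align 8)
@48: state [16B, align 8] → 64
@64: z [8B, align 8] → 72
@72: vy [8B, align 8] → 80
size 80, align 8
— Descriptor2 —
@0: vx [4B, align 4] → 4
+4 pad (align 8)
@8: state [16B, align 8] → 24
@24: z [8B, align 8] → 32
@32: y [4B, align 4] → 36
+4 pad (align 8)
@40: vy [8B, align 8] → 48
@48: cooldown [8B, align 8] → 56
@56: x [20B, align 4] → 76
+4 pad (align 8)
@80: target [8B, align 8] → 88
size 88, align 8
80 − 88 = -8

-8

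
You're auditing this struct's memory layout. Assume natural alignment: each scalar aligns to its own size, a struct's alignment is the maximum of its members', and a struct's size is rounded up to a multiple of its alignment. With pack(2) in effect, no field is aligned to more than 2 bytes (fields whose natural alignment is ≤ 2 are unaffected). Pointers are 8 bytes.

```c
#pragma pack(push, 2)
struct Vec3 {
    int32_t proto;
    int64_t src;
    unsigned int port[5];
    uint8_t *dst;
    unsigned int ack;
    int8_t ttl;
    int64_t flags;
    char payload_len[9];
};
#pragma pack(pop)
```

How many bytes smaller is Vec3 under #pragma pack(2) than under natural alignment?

16

natural layout:
  0..4  proto  (4B, 4-aligned)
  4..8  -- padding (4B)
  8..16  src  (8B, 8-aligned)
  16..36  port  (20B, 4-aligned)
  36..40  -- padding (4B)
  40..48  dst  (8B, 8-aligned)
  48..52  ack  (4B, 4-aligned)
  52..53  ttl  (1B, 1-aligned)
  53..56  -- padding (3B)
  56..64  flags  (8B, 8-aligned)
  64..73  payload_len  (9B, 1-aligned)
  73..80  -- tail padding (7B)
  sizeof = 80, alignof = 8
packed(2) layout:
  0..4  proto  (4B, 2-aligned)
  4..12  src  (8B, 2-aligned)
  12..32  port  (20B, 2-aligned)
  32..40  dst  (8B, 2-aligned)
  40..44  ack  (4B, 2-aligned)
  44..45  ttl  (1B, 1-aligned)
  45..46  -- padding (1B)
  46..54  flags  (8B, 2-aligned)
  54..63  payload_len  (9B, 1-aligned)
  63..64  -- tail padding (1B)
  sizeof = 64, alignof = 2
80 − 64 = 16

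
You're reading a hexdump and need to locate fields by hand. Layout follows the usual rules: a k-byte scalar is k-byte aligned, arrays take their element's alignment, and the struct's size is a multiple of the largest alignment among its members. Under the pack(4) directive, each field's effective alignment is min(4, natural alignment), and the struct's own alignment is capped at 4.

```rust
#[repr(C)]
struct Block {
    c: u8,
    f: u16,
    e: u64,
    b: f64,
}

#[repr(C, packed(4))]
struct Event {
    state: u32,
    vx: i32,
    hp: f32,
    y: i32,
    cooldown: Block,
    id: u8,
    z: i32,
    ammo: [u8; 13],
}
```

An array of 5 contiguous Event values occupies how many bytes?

Block: 0..1  c  (1B, 1-aligned); 1..2  -- padding (1B); 2..4  f  (2B, 2-aligned); 4..8  -- padding (4B); 8..16  e  (8B, 8-aligned); 16..24  b  (8B, 8-aligned); sizeof = 24, alignof = 8
0..4  state  (4B, 4-aligned)
4..8  vx  (4B, 4-aligned)
8..12  hp  (4B, 4-aligned)
12..16  y  (4B, 4-aligned)
16..40  cooldown  (24B, 4-aligned)
40..41  id  (1B, 1-aligned)
41..44  -- padding (3B)
44..48  z  (4B, 4-aligned)
48..61  ammo  (13B, 1-aligned)
61..64  -- tail padding (3B)
sizeof = 64, alignof = 4
array of 5: 5 × 64 = 320

320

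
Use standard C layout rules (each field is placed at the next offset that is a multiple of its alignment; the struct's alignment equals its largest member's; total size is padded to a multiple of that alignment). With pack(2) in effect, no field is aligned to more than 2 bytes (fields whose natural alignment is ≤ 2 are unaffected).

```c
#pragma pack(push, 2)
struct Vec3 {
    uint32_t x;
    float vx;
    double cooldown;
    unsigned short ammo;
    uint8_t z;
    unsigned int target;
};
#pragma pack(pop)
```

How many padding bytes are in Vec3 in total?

1

@0: x [4B, align 2] → 4
@4: vx [4B, align 2] → 8
@8: cooldown [8B, align 2] → 16
@16: ammo [2B, align 2] → 18
@18: z [1B, align 1] → 19
+1 pad (align 2)
@20: target [4B, align 2] → 24
size 24, align 2
data bytes 23, size 24 → padding 1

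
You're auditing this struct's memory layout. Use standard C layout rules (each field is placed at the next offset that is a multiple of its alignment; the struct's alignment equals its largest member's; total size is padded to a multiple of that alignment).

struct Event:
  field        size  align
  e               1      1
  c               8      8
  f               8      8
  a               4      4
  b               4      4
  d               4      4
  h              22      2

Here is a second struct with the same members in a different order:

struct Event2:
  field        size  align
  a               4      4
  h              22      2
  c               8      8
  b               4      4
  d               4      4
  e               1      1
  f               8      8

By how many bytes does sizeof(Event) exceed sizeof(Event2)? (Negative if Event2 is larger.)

e at 0 (size 1, align 1) → ends 1
pad 7 to align 8 for c
c at 8 (size 8, align 8) → ends 16
f at 16 (size 8, align 8) → ends 24
a at 24 (size 4, align 4) → ends 28
b at 28 (size 4, align 4) → ends 32
d at 32 (size 4, align 4) → ends 36
h at 36 (size 22, align 2) → ends 58
tail pad 6 to reach multiple of 8
total 64 bytes, alignment 8
— Event2 —
a at 0 (size 4, align 4) → ends 4
h at 4 (size 22, align 2) → ends 26
pad 6 to align 8 for c
c at 32 (size 8, align 8) → ends 40
b at 40 (size 4, align 4) → ends 44
d at 44 (size 4, align 4) → ends 48
e at 48 (size 1, align 1) → ends 49
pad 7 to align 8 for f
f at 56 (size 8, align 8) → ends 64
total 64 bytes, alignment 8
64 − 64 = 0

0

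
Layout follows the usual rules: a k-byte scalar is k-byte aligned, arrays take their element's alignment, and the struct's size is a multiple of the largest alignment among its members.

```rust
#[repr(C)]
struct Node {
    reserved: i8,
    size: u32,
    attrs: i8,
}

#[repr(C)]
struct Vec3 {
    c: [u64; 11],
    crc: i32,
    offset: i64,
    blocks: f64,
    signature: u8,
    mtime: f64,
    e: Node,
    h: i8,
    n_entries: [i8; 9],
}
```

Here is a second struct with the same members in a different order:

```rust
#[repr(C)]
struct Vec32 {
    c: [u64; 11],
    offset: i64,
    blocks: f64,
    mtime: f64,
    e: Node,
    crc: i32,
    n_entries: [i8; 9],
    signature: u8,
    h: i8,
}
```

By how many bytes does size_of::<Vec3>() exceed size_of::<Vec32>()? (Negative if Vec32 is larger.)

Node: @0: reserved [1B, align 1] → 1; +3 pad (align 4); @4: size [4B, align 4] → 8; @8: attrs [1B, align 1] → 9; +3 tail pad (align 4); size 12, align 4
@0: c [88B, align 8] → 88
@88: crc [4B, align 4] → 92
+4 pad (align 8)
@96: offset [8B, align 8] → 104
@104: blocks [8B, align 8] → 112
@112: signature [1B, align 1] → 113
+7 pad (align 8)
@120: mtime [8B, align 8] → 128
@128: e [12B, align 4] → 140
@140: h [1B, align 1] → 141
@141: n_entries [9B, align 1] → 150
+2 tail pad (align 8)
size 152, align 8
— Vec32 —
@0: c [88B, align 8] → 88
@88: offset [8B, align 8] → 96
@96: blocks [8B, align 8] → 104
@104: mtime [8B, align 8] → 112
@112: e [12B, align 4] → 124
@124: crc [4B, align 4] → 128
@128: n_entries [9B, align 1] → 137
@137: signature [1B, align 1] → 138
@138: h [1B, align 1] → 139
+5 tail pad (align 8)
size 144, align 8
152 − 144 = 8

8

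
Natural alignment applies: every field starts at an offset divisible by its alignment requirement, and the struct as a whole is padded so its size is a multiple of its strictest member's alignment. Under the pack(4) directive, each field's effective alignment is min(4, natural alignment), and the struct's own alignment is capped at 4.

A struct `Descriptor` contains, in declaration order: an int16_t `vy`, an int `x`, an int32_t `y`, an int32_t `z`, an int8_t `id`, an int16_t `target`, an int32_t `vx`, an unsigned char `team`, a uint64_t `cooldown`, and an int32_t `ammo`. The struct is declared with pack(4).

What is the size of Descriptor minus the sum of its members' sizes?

6

vy at 0 (size 2, align 2) → ends 2
pad 2 to align 4 for x
x at 4 (size 4, align 4) → ends 8
y at 8 (size 4, align 4) → ends 12
z at 12 (size 4, align 4) → ends 16
id at 16 (size 1, align 1) → ends 17
pad 1 to align 2 for target
target at 18 (size 2, align 2) → ends 20
vx at 20 (size 4, align 4) → ends 24
team at 24 (size 1, align 1) → ends 25
pad 3 to align 4 for cooldown
cooldown at 28 (size 8, align 4) → ends 36
ammo at 36 (size 4, align 4) → ends 40
total 40 bytes, alignment 4
data bytes 34, size 40 → padding 6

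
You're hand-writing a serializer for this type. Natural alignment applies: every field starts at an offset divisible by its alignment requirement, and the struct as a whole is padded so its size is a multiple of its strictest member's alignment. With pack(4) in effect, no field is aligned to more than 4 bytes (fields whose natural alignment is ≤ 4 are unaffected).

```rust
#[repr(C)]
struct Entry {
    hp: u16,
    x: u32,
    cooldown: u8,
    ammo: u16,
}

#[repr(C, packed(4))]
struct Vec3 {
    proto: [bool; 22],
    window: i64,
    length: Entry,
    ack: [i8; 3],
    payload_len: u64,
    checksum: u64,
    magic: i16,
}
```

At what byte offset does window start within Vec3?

24

Entry: hp at 0 (size 2, align 2) → ends 2; pad 2 to align 4 for x; x at 4 (size 4, align 4) → ends 8; cooldown at 8 (size 1, align 1) → ends 9; pad 1 to align 2 for ammo; ammo at 10 (size 2, align 2) → ends 12; total 12 bytes, alignment 4
proto at 0 (size 22, align 1) → ends 22
pad 2 to align 4 for window
window at 24 (size 8, align 4) → ends 32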